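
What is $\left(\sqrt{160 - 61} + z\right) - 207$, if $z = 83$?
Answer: $-124 + 3 \sqrt{11} \approx -114.05$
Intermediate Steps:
$\left(\sqrt{160 - 61} + z\right) - 207 = \left(\sqrt{160 - 61} + 83\right) - 207 = \left(\sqrt{99} + 83\right) - 207 = \left(3 \sqrt{11} + 83\right) - 207 = \left(83 + 3 \sqrt{11}\right) - 207 = -124 + 3 \sqrt{11}$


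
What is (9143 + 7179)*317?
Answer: 5174074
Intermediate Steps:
(9143 + 7179)*317 = 16322*317 = 5174074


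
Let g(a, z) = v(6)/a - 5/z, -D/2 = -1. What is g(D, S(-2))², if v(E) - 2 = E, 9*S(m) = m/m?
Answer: 1681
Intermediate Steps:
D = 2 (D = -2*(-1) = 2)
S(m) = ⅑ (S(m) = (m/m)/9 = (⅑)*1 = ⅑)
v(E) = 2 + E
g(a, z) = -5/z + 8/a (g(a, z) = (2 + 6)/a - 5/z = 8/a - 5/z = -5/z + 8/a)
g(D, S(-2))² = (-5/⅑ + 8/2)² = (-5*9 + 8*(½))² = (-45 + 4)² = (-41)² = 1681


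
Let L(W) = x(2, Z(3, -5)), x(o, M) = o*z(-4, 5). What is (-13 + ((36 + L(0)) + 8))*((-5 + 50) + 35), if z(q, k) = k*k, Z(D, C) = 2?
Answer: 6480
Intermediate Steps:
z(q, k) = k**2
x(o, M) = 25*o (x(o, M) = o*5**2 = o*25 = 25*o)
L(W) = 50 (L(W) = 25*2 = 50)
(-13 + ((36 + L(0)) + 8))*((-5 + 50) + 35) = (-13 + ((36 + 50) + 8))*((-5 + 50) + 35) = (-13 + (86 + 8))*(45 + 35) = (-13 + 94)*80 = 81*80 = 6480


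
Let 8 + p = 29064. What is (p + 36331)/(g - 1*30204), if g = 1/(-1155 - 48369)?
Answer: -3238225788/1495822897 ≈ -2.1648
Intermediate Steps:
p = 29056 (p = -8 + 29064 = 29056)
g = -1/49524 (g = 1/(-49524) = -1/49524 ≈ -2.0192e-5)
(p + 36331)/(g - 1*30204) = (29056 + 36331)/(-1/49524 - 1*30204) = 65387/(-1/49524 - 30204) = 65387/(-1495822897/49524) = 65387*(-49524/1495822897) = -3238225788/1495822897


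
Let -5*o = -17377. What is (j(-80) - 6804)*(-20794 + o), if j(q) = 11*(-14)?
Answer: 602514094/5 ≈ 1.2050e+8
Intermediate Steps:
o = 17377/5 (o = -⅕*(-17377) = 17377/5 ≈ 3475.4)
j(q) = -154
(j(-80) - 6804)*(-20794 + o) = (-154 - 6804)*(-20794 + 17377/5) = -6958*(-86593/5) = 602514094/5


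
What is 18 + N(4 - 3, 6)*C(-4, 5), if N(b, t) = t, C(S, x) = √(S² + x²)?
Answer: 18 + 6*√41 ≈ 56.419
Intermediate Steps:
18 + N(4 - 3, 6)*C(-4, 5) = 18 + 6*√((-4)² + 5²) = 18 + 6*√(16 + 25) = 18 + 6*√41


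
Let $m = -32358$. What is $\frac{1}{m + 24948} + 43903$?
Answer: $\frac{325321229}{7410} \approx 43903.0$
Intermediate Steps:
$\frac{1}{m + 24948} + 43903 = \frac{1}{-32358 + 24948} + 43903 = \frac{1}{-7410} + 43903 = - \frac{1}{7410} + 43903 = \frac{325321229}{7410}$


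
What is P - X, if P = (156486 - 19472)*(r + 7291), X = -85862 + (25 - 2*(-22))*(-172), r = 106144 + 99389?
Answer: 29159965266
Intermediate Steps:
r = 205533
X = -97730 (X = -85862 + (25 + 44)*(-172) = -85862 + 69*(-172) = -85862 - 11868 = -97730)
P = 29159867536 (P = (156486 - 19472)*(205533 + 7291) = 137014*212824 = 29159867536)
P - X = 29159867536 - 1*(-97730) = 29159867536 + 97730 = 29159965266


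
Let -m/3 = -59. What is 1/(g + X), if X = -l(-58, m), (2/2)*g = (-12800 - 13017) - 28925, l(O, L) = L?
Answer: -1/54919 ≈ -1.8209e-5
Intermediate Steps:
m = 177 (m = -3*(-59) = 177)
g = -54742 (g = (-12800 - 13017) - 28925 = -25817 - 28925 = -54742)
X = -177 (X = -1*177 = -177)
1/(g + X) = 1/(-54742 - 177) = 1/(-54919) = -1/54919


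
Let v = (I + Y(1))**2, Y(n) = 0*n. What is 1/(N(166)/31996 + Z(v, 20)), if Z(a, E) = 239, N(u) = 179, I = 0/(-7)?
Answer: 31996/7647223 ≈ 0.0041840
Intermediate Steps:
Y(n) = 0
I = 0 (I = 0*(-1/7) = 0)
v = 0 (v = (0 + 0)**2 = 0**2 = 0)
1/(N(166)/31996 + Z(v, 20)) = 1/(179/31996 + 239) = 1/(7647223/31996) = 31996/7647223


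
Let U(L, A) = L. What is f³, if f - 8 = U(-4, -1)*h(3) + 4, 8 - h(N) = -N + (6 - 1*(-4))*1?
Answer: 512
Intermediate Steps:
h(N) = -2 + N (h(N) = 8 - (-N + (6 - 1*(-4))*1) = 8 - (-N + (6 + 4)*1) = 8 - (-N + 10*1) = 8 - (-N + 10) = 8 - (10 - N) = 8 + (-10 + N) = -2 + N)
f = 8 (f = 8 + (-4*(-2 + 3) + 4) = 8 + (-4*1 + 4) = 8 + (-4 + 4) = 8 + 0 = 8)
f³ = 8³ = 512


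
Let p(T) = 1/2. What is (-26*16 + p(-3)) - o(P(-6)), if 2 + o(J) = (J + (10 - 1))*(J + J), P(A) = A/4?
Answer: -391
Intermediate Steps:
p(T) = 1/2
P(A) = A/4 (P(A) = A*(1/4) = A/4)
o(J) = -2 + 2*J*(9 + J) (o(J) = -2 + (J + (10 - 1))*(J + J) = -2 + (J + 9)*(2*J) = -2 + (9 + J)*(2*J) = -2 + 2*J*(9 + J))
(-26*16 + p(-3)) - o(P(-6)) = (-26*16 + 1/2) - (-2 + 2*((1/4)*(-6))**2 + 18*((1/4)*(-6))) = (-416 + 1/2) - (-2 + 2*(-3/2)**2 + 18*(-3/2)) = -831/2 - (-2 + 2*(9/4) - 27) = -831/2 - (-2 + 9/2 - 27) = -831/2 - 1*(-49/2) = -831/2 + 49/2 = -391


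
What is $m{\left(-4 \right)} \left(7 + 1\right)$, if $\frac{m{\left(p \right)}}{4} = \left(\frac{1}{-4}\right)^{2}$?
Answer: $2$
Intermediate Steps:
$m{\left(p \right)} = \frac{1}{4}$ ($m{\left(p \right)} = 4 \left(\frac{1}{-4}\right)^{2} = 4 \left(- \frac{1}{4}\right)^{2} = 4 \cdot \frac{1}{16} = \frac{1}{4}$)
$m{\left(-4 \right)} \left(7 + 1\right) = \frac{7 + 1}{4} = \frac{1}{4} \cdot 8 = 2$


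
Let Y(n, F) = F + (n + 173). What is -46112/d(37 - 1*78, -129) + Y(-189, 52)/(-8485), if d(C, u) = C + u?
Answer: 7825084/28849 ≈ 271.24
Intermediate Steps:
Y(n, F) = 173 + F + n (Y(n, F) = F + (173 + n) = 173 + F + n)
-46112/d(37 - 1*78, -129) + Y(-189, 52)/(-8485) = -46112/((37 - 1*78) - 129) + (173 + 52 - 189)/(-8485) = -46112/((37 - 78) - 129) + 36*(-1/8485) = -46112/(-41 - 129) - 36/8485 = -46112/(-170) - 36/8485 = -46112*(-1/170) - 36/8485 = 23056/85 - 36/8485 = 7825084/28849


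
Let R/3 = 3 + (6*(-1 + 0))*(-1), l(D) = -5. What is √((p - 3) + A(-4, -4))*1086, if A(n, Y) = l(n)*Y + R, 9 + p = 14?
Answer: 7602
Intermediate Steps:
p = 5 (p = -9 + 14 = 5)
R = 27 (R = 3*(3 + (6*(-1 + 0))*(-1)) = 3*(3 + (6*(-1))*(-1)) = 3*(3 - 6*(-1)) = 3*(3 + 6) = 3*9 = 27)
A(n, Y) = 27 - 5*Y (A(n, Y) = -5*Y + 27 = 27 - 5*Y)
√((p - 3) + A(-4, -4))*1086 = √((5 - 3) + (27 - 5*(-4)))*1086 = √(2 + (27 + 20))*1086 = √(2 + 47)*1086 = √49*1086 = 7*1086 = 7602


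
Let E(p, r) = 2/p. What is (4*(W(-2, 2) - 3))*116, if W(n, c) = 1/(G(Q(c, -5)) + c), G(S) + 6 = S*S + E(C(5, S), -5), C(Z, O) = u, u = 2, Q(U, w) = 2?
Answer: -928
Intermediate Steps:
C(Z, O) = 2
G(S) = -5 + S**2 (G(S) = -6 + (S*S + 2/2) = -6 + (S**2 + 2*(1/2)) = -6 + (S**2 + 1) = -6 + (1 + S**2) = -5 + S**2)
W(n, c) = 1/(-1 + c) (W(n, c) = 1/((-5 + 2**2) + c) = 1/((-5 + 4) + c) = 1/(-1 + c))
(4*(W(-2, 2) - 3))*116 = (4*(1/(-1 + 2) - 3))*116 = (4*(1/1 - 3))*116 = (4*(1 - 3))*116 = (4*(-2))*116 = -8*116 = -928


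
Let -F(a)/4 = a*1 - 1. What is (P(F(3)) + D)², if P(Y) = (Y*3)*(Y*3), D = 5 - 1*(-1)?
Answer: 338724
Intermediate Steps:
F(a) = 4 - 4*a (F(a) = -4*(a*1 - 1) = -4*(a - 1) = -4*(-1 + a) = 4 - 4*a)
D = 6 (D = 5 + 1 = 6)
P(Y) = 9*Y² (P(Y) = (3*Y)*(3*Y) = 9*Y²)
(P(F(3)) + D)² = (9*(4 - 4*3)² + 6)² = (9*(4 - 12)² + 6)² = (9*(-8)² + 6)² = (9*64 + 6)² = (576 + 6)² = 582² = 338724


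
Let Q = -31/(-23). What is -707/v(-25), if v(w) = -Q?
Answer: 16261/31 ≈ 524.55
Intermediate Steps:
Q = 31/23 (Q = -31*(-1/23) = 31/23 ≈ 1.3478)
v(w) = -31/23 (v(w) = -1*31/23 = -31/23)
-707/v(-25) = -707/(-31/23) = -707*(-23/31) = 16261/31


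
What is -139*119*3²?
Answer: -148869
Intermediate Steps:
-139*119*3² = -16541*9 = -148869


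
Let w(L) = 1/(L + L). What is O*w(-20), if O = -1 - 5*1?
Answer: 3/20 ≈ 0.15000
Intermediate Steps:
O = -6 (O = -1 - 5 = -6)
w(L) = 1/(2*L)
O*w(-20) = -3/(-20) = -3*(-1)/20 = -6*(-1/40) = 3/20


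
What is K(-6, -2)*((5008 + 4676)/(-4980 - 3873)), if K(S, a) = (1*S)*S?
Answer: -116208/2951 ≈ -39.379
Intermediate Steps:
K(S, a) = S**2 (K(S, a) = S*S = S**2)
K(-6, -2)*((5008 + 4676)/(-4980 - 3873)) = (-6)**2*((5008 + 4676)/(-4980 - 3873)) = 36*(9684/(-8853)) = 36*(9684*(-1/8853)) = 36*(-3228/2951) = -116208/2951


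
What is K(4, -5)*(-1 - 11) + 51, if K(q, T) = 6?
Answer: -21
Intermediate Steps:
K(4, -5)*(-1 - 11) + 51 = 6*(-1 - 11) + 51 = 6*(-12) + 51 = -72 + 51 = -21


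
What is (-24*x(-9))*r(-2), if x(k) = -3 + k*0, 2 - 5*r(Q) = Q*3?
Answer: 576/5 ≈ 115.20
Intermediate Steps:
r(Q) = ⅖ - 3*Q/5 (r(Q) = ⅖ - Q*3/5 = ⅖ - 3*Q/5)
x(k) = -3 (x(k) = -3 + 0 = -3)
(-24*x(-9))*r(-2) = (-24*(-3))*(⅖ - ⅗*(-2)) = 72*(⅖ + 6/5) = 72*(8/5) = 576/5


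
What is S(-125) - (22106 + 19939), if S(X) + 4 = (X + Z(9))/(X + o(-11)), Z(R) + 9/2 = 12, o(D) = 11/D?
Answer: -10596113/252 ≈ -42048.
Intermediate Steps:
Z(R) = 15/2 (Z(R) = -9/2 + 12 = 15/2)
S(X) = -4 + (15/2 + X)/(-1 + X) (S(X) = -4 + (X + 15/2)/(X + 11/(-11)) = -4 + (15/2 + X)/(X + 11*(-1/11)) = -4 + (15/2 + X)/(X - 1) = -4 + (15/2 + X)/(-1 + X))
S(-125) - (22106 + 19939) = (23 - 6*(-125))/(2*(-1 - 125)) - (22106 + 19939) = (1/2)*(23 + 750)/(-126) - 1*42045 = (1/2)*(-1/126)*773 - 42045 = -773/252 - 42045 = -10596113/252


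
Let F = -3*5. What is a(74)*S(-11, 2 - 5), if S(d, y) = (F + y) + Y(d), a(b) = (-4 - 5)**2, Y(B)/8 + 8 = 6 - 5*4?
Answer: -15714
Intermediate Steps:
Y(B) = -176 (Y(B) = -64 + 8*(6 - 5*4) = -64 + 8*(6 - 20) = -64 + 8*(-14) = -64 - 112 = -176)
F = -15
a(b) = 81 (a(b) = (-9)**2 = 81)
S(d, y) = -191 + y (S(d, y) = (-15 + y) - 176 = -191 + y)
a(74)*S(-11, 2 - 5) = 81*(-191 + (2 - 5)) = 81*(-191 - 3) = 81*(-194) = -15714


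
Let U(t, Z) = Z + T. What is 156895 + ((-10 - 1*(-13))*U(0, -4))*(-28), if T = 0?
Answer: 157231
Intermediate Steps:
U(t, Z) = Z (U(t, Z) = Z + 0 = Z)
156895 + ((-10 - 1*(-13))*U(0, -4))*(-28) = 156895 + ((-10 - 1*(-13))*(-4))*(-28) = 156895 + ((-10 + 13)*(-4))*(-28) = 156895 + (3*(-4))*(-28) = 156895 - 12*(-28) = 156895 + 336 = 157231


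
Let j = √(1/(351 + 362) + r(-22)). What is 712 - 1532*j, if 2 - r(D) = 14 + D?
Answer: 712 - 1532*√5084403/713 ≈ -4133.0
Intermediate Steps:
r(D) = -12 - D (r(D) = 2 - (14 + D) = 2 + (-14 - D) = -12 - D)
j = √5084403/713 (j = √(1/(351 + 362) + (-12 - 1*(-22))) = √(1/713 + (-12 + 22)) = √(1/713 + 10) = √(7131/713) = √5084403/713 ≈ 3.1625)
712 - 1532*j = 712 - 1532*√5084403/713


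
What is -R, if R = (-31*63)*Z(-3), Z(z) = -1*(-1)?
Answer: 1953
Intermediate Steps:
Z(z) = 1
R = -1953 (R = -31*63*1 = -1953*1 = -1953)
-R = -1*(-1953) = 1953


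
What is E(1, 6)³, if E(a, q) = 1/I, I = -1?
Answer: -1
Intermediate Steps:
E(a, q) = -1 (E(a, q) = 1/(-1) = -1)
E(1, 6)³ = (-1)³ = -1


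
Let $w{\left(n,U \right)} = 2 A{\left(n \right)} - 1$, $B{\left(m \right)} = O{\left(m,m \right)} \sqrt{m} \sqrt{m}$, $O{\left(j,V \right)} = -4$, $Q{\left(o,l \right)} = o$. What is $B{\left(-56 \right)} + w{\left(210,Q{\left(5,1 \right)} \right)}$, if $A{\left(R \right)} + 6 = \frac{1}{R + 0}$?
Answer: $\frac{22156}{105} \approx 211.01$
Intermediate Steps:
$A{\left(R \right)} = -6 + \frac{1}{R}$ ($A{\left(R \right)} = -6 + \frac{1}{R + 0} = -6 + \frac{1}{R}$)
$B{\left(m \right)} = - 4 m$ ($B{\left(m \right)} = - 4 \sqrt{m} \sqrt{m} = - 4 m$)
$w{\left(n,U \right)} = -13 + \frac{2}{n}$ ($w{\left(n,U \right)} = 2 \left(-6 + \frac{1}{n}\right) - 1 = \left(-12 + \frac{2}{n}\right) - 1 = -13 + \frac{2}{n}$)
$B{\left(-56 \right)} + w{\left(210,Q{\left(5,1 \right)} \right)} = \left(-4\right) \left(-56\right) - \left(13 - \frac{2}{210}\right) = 224 + \left(-13 + 2 \cdot \frac{1}{210}\right) = 224 + \left(-13 + \frac{1}{105}\right) = 224 - \frac{1364}{105} = \frac{22156}{105}$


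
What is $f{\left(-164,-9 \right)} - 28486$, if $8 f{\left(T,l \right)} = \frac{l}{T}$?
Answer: $- \frac{37373623}{1312} \approx -28486.0$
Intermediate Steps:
$f{\left(T,l \right)} = \frac{l}{8 T}$ ($f{\left(T,l \right)} = \frac{l \frac{1}{T}}{8} = \frac{l}{8 T}$)
$f{\left(-164,-9 \right)} - 28486 = \frac{1}{8} \left(-9\right) \frac{1}{-164} - 28486 = \frac{1}{8} \left(-9\right) \left(- \frac{1}{164}\right) - 28486 = \frac{9}{1312} - 28486 = - \frac{37373623}{1312}$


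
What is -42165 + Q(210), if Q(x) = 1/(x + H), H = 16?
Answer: -9529289/226 ≈ -42165.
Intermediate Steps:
Q(x) = 1/(16 + x) (Q(x) = 1/(x + 16) = 1/(16 + x))
-42165 + Q(210) = -42165 + 1/(16 + 210) = -42165 + 1/226 = -9529289/226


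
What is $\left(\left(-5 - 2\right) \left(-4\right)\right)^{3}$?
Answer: $21952$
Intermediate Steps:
$\left(\left(-5 - 2\right) \left(-4\right)\right)^{3} = \left(\left(-7\right) \left(-4\right)\right)^{3} = 28^{3} = 21952$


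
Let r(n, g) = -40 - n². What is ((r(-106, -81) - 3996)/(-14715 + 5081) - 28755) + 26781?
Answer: -9501122/4817 ≈ -1972.4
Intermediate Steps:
((r(-106, -81) - 3996)/(-14715 + 5081) - 28755) + 26781 = (((-40 - 1*(-106)²) - 3996)/(-14715 + 5081) - 28755) + 26781 = (((-40 - 1*11236) - 3996)/(-9634) - 28755) + 26781 = (((-40 - 11236) - 3996)*(-1/9634) - 28755) + 26781 = ((-11276 - 3996)*(-1/9634) - 28755) + 26781 = (-15272*(-1/9634) - 28755) + 26781 = (7636/4817 - 28755) + 26781 = -138505199/4817 + 26781 = -9501122/4817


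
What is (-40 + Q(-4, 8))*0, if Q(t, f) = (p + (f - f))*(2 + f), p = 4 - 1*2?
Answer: 0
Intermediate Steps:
p = 2 (p = 4 - 2 = 2)
Q(t, f) = 4 + 2*f (Q(t, f) = (2 + (f - f))*(2 + f) = (2 + 0)*(2 + f) = 2*(2 + f) = 4 + 2*f)
(-40 + Q(-4, 8))*0 = (-40 + (4 + 2*8))*0 = (-40 + (4 + 16))*0 = (-40 + 20)*0 = -20*0 = 0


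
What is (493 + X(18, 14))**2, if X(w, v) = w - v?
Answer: 247009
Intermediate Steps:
(493 + X(18, 14))**2 = (493 + (18 - 1*14))**2 = (493 + (18 - 14))**2 = (493 + 4)**2 = 497**2 = 247009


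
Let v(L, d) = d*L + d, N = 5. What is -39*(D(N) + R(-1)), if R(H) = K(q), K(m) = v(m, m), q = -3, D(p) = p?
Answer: -429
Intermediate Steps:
v(L, d) = d + L*d (v(L, d) = L*d + d = d + L*d)
K(m) = m*(1 + m)
R(H) = 6 (R(H) = -3*(1 - 3) = -3*(-2) = 6)
-39*(D(N) + R(-1)) = -39*(5 + 6) = -39*11 = -429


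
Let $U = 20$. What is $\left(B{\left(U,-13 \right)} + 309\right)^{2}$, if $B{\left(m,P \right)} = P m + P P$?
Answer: $47524$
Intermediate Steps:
$B{\left(m,P \right)} = P^{2} + P m$ ($B{\left(m,P \right)} = P m + P^{2} = P^{2} + P m$)
$\left(B{\left(U,-13 \right)} + 309\right)^{2} = \left(- 13 \left(-13 + 20\right) + 309\right)^{2} = \left(\left(-13\right) 7 + 309\right)^{2} = \left(-91 + 309\right)^{2} = 218^{2} = 47524$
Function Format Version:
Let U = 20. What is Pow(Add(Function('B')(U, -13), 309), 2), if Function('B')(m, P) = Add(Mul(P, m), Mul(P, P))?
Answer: 47524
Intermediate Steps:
Function('B')(m, P) = Add(Pow(P, 2), Mul(P, m)) (Function('B')(m, P) = Add(Mul(P, m), Pow(P, 2)) = Add(Pow(P, 2), Mul(P, m)))
Pow(Add(Function('B')(U, -13), 309), 2) = Pow(Add(Mul(-13, Add(-13, 20)), 309), 2) = Pow(Add(Mul(-13, 7), 309), 2) = Pow(Add(-91, 309), 2) = Pow(218, 2) = 47524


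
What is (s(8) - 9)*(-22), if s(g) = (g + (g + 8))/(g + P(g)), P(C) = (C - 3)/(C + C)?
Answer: 17886/133 ≈ 134.48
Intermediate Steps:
P(C) = (-3 + C)/(2*C) (P(C) = (-3 + C)/((2*C)) = (-3 + C)*(1/(2*C)) = (-3 + C)/(2*C))
s(g) = (8 + 2*g)/(g + (-3 + g)/(2*g)) (s(g) = (g + (g + 8))/(g + (-3 + g)/(2*g)) = (g + (8 + g))/(g + (-3 + g)/(2*g)) = (8 + 2*g)/(g + (-3 + g)/(2*g)))
(s(8) - 9)*(-22) = (4*8*(4 + 8)/(-3 + 8 + 2*8**2) - 9)*(-22) = (4*8*12/(-3 + 8 + 2*64) - 9)*(-22) = (4*8*12/(-3 + 8 + 128) - 9)*(-22) = (4*8*12/133 - 9)*(-22) = (4*8*(1/133)*12 - 9)*(-22) = (384/133 - 9)*(-22) = -813/133*(-22) = 17886/133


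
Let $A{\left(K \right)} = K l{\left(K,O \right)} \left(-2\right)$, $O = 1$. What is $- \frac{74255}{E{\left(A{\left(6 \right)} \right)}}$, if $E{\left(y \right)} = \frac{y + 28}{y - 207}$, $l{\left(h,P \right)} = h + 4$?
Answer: $- \frac{24281385}{92} \approx -2.6393 \cdot 10^{5}$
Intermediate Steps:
$l{\left(h,P \right)} = 4 + h$
$A{\left(K \right)} = - 2 K \left(4 + K\right)$ ($A{\left(K \right)} = K \left(4 + K\right) \left(-2\right) = - 2 K \left(4 + K\right)$)
$E{\left(y \right)} = \frac{28 + y}{-207 + y}$
$- \frac{74255}{E{\left(A{\left(6 \right)} \right)}} = - \frac{74255}{\frac{1}{-207 - 12 \left(4 + 6\right)} \left(28 - 12 \left(4 + 6\right)\right)} = - \frac{74255}{\frac{1}{-207 - 12 \cdot 10} \left(28 - 12 \cdot 10\right)} = - \frac{74255}{\frac{1}{-207 - 120} \left(28 - 120\right)} = - \frac{74255}{\frac{1}{-327} \left(-92\right)} = - \frac{74255}{\left(- \frac{1}{327}\right) \left(-92\right)} = - \frac{74255}{\frac{92}{327}} = \left(-74255\right) \frac{327}{92} = - \frac{24281385}{92}$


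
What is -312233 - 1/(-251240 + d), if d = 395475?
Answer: -45034926756/144235 ≈ -3.1223e+5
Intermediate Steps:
-312233 - 1/(-251240 + d) = -312233 - 1/(-251240 + 395475) = -312233 - 1/144235 = -45034926756/144235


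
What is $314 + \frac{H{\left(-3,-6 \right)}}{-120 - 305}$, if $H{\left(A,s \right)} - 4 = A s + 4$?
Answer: $\frac{133424}{425} \approx 313.94$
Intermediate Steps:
$H{\left(A,s \right)} = 8 + A s$ ($H{\left(A,s \right)} = 4 + \left(A s + 4\right) = 4 + \left(4 + A s\right) = 8 + A s$)
$314 + \frac{H{\left(-3,-6 \right)}}{-120 - 305} = 314 + \frac{8 - -18}{-120 - 305} = 314 + \frac{8 + 18}{-425} = 314 + 26 \left(- \frac{1}{425}\right) = 314 - \frac{26}{425} = \frac{133424}{425}$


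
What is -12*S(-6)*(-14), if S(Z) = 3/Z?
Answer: -84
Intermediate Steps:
-12*S(-6)*(-14) = -36/(-6)*(-14) = -36*(-1)/6*(-14) = -12*(-½)*(-14) = 6*(-14) = -84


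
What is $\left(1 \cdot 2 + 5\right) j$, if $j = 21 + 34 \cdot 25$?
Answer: $6097$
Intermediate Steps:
$j = 871$ ($j = 21 + 850 = 871$)
$\left(1 \cdot 2 + 5\right) j = \left(1 \cdot 2 + 5\right) 871 = \left(2 + 5\right) 871 = 7 \cdot 871 = 6097$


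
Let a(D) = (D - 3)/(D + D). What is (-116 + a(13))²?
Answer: 2259009/169 ≈ 13367.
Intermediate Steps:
a(D) = (-3 + D)/(2*D) (a(D) = (-3 + D)/((2*D)) = (-3 + D)*(1/(2*D)) = (-3 + D)/(2*D))
(-116 + a(13))² = (-116 + (½)*(-3 + 13)/13)² = (-116 + (½)*(1/13)*10)² = (-116 + 5/13)² = (-1503/13)² = 2259009/169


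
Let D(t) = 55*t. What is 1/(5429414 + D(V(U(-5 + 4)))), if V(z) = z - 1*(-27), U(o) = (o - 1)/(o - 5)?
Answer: 3/16292752 ≈ 1.8413e-7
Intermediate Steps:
U(o) = (-1 + o)/(-5 + o)
V(z) = 27 + z (V(z) = z + 27 = 27 + z)
1/(5429414 + D(V(U(-5 + 4)))) = 1/(5429414 + 55*(27 + (-1 + (-5 + 4))/(-5 + (-5 + 4)))) = 1/(5429414 + 55*(27 + (-1 - 1)/(-5 - 1))) = 1/(5429414 + 55*(27 - 2/(-6))) = 1/(5429414 + 55*(27 - ⅙*(-2))) = 1/(5429414 + 55*(27 + ⅓)) = 1/(5429414 + 55*(82/3)) = 1/(5429414 + 4510/3) = 1/(16292752/3) = 3/16292752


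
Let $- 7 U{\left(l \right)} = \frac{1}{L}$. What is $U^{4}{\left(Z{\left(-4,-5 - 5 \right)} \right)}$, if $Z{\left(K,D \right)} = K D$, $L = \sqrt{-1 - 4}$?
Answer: $\frac{1}{60025} \approx 1.666 \cdot 10^{-5}$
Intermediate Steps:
$L = i \sqrt{5}$ ($L = \sqrt{-5} = i \sqrt{5} \approx 2.2361 i$)
$Z{\left(K,D \right)} = D K$
$U{\left(l \right)} = \frac{i \sqrt{5}}{35}$ ($U{\left(l \right)} = - \frac{1}{7 i \sqrt{5}} = - \frac{\left(- \frac{1}{5}\right) i \sqrt{5}}{7} = \frac{i \sqrt{5}}{35}$)
$U^{4}{\left(Z{\left(-4,-5 - 5 \right)} \right)} = \left(\frac{i \sqrt{5}}{35}\right)^{4} = \frac{1}{60025}$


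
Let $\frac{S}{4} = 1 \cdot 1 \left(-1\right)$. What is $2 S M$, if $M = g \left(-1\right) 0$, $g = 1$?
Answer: $0$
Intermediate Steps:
$S = -4$ ($S = 4 \cdot 1 \cdot 1 \left(-1\right) = 4 \cdot 1 \left(-1\right) = 4 \left(-1\right) = -4$)
$M = 0$ ($M = 1 \left(-1\right) 0 = \left(-1\right) 0 = 0$)
$2 S M = 2 \left(-4\right) 0 = \left(-8\right) 0 = 0$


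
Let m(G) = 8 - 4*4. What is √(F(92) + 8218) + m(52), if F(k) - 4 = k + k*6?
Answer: -8 + √8866 ≈ 86.159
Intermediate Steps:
F(k) = 4 + 7*k (F(k) = 4 + (k + k*6) = 4 + (k + 6*k) = 4 + 7*k)
m(G) = -8 (m(G) = 8 - 16 = -8)
√(F(92) + 8218) + m(52) = √((4 + 7*92) + 8218) - 8 = √((4 + 644) + 8218) - 8 = √(648 + 8218) - 8 = √8866 - 8 = -8 + √8866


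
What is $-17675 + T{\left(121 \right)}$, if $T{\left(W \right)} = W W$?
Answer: $-3034$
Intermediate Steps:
$T{\left(W \right)} = W^{2}$
$-17675 + T{\left(121 \right)} = -17675 + 121^{2} = -17675 + 14641 = -3034$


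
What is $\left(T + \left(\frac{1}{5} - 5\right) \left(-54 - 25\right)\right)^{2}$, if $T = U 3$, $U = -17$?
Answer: $\frac{2692881}{25} \approx 1.0772 \cdot 10^{5}$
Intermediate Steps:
$T = -51$ ($T = \left(-17\right) 3 = -51$)
$\left(T + \left(\frac{1}{5} - 5\right) \left(-54 - 25\right)\right)^{2} = \left(-51 + \left(\frac{1}{5} - 5\right) \left(-54 - 25\right)\right)^{2} = \left(-51 + \left(\frac{1}{5} - 5\right) \left(-79\right)\right)^{2} = \left(-51 - - \frac{1896}{5}\right)^{2} = \left(-51 + \frac{1896}{5}\right)^{2} = \left(\frac{1641}{5}\right)^{2} = \frac{2692881}{25}$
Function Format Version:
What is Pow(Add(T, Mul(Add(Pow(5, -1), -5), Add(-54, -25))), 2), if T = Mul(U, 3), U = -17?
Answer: Rational(2692881, 25) ≈ 1.0772e+5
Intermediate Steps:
T = -51 (T = Mul(-17, 3) = -51)
Pow(Add(T, Mul(Add(Pow(5, -1), -5), Add(-54, -25))), 2) = Pow(Add(-51, Mul(Add(Pow(5, -1), -5), Add(-54, -25))), 2) = Pow(Add(-51, Mul(Add(Rational(1, 5), -5), -79)), 2) = Pow(Add(-51, Mul(Rational(-24, 5), -79)), 2) = Pow(Add(-51, Rational(1896, 5)), 2) = Pow(Rational(1641, 5), 2) = Rational(2692881, 25)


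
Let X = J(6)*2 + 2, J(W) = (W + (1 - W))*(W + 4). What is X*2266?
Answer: 49852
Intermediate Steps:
J(W) = 4 + W (J(W) = 1*(4 + W) = 4 + W)
X = 22 (X = (4 + 6)*2 + 2 = 10*2 + 2 = 20 + 2 = 22)
X*2266 = 22*2266 = 49852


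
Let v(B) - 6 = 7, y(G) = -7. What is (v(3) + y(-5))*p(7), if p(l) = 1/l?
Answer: 6/7 ≈ 0.85714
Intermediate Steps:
v(B) = 13 (v(B) = 6 + 7 = 13)
(v(3) + y(-5))*p(7) = (13 - 7)/7 = 6*(⅐) = 6/7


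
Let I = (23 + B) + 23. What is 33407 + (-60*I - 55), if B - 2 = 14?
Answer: 29632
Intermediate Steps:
B = 16 (B = 2 + 14 = 16)
I = 62 (I = (23 + 16) + 23 = 39 + 23 = 62)
33407 + (-60*I - 55) = 33407 + (-60*62 - 55) = 33407 + (-3720 - 55) = 33407 - 3775 = 29632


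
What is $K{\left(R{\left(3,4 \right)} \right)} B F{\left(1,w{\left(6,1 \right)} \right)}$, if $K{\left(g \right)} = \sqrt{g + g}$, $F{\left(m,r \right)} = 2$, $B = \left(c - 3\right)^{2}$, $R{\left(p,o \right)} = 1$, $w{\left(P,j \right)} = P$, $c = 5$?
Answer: $8 \sqrt{2} \approx 11.314$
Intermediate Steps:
$B = 4$ ($B = \left(5 - 3\right)^{2} = 2^{2} = 4$)
$K{\left(g \right)} = \sqrt{2} \sqrt{g}$ ($K{\left(g \right)} = \sqrt{2 g} = \sqrt{2} \sqrt{g}$)
$K{\left(R{\left(3,4 \right)} \right)} B F{\left(1,w{\left(6,1 \right)} \right)} = \sqrt{2} \sqrt{1} \cdot 4 \cdot 2 = \sqrt{2} \cdot 1 \cdot 4 \cdot 2 = \sqrt{2} \cdot 4 \cdot 2 = 4 \sqrt{2} \cdot 2 = 8 \sqrt{2}$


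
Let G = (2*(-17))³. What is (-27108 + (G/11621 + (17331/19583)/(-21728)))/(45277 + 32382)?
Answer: -134058432512053279/384002694368762336 ≈ -0.34911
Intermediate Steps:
G = -39304 (G = (-34)³ = -39304)
(-27108 + (G/11621 + (17331/19583)/(-21728)))/(45277 + 32382) = (-27108 + (-39304/11621 + (17331/19583)/(-21728)))/(45277 + 32382) = (-27108 + (-39304*1/11621 + (17331*(1/19583))*(-1/21728)))/77659 = (-27108 + (-39304/11621 + (17331/19583)*(-1/21728)))*(1/77659) = (-27108 + (-39304/11621 - 17331/425499424))*(1/77659) = (-27108 - 16724030764447/4944728806304)*(1/77659) = -134058432512053279/4944728806304*1/77659 = -134058432512053279/384002694368762336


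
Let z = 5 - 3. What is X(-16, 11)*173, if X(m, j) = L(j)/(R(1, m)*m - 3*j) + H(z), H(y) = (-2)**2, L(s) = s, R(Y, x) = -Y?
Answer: 9861/17 ≈ 580.06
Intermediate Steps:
z = 2
H(y) = 4
X(m, j) = 4 + j/(-m - 3*j) (X(m, j) = j/((-1*1)*m - 3*j) + 4 = j/(-m - 3*j) + 4 = 4 + j/(-m - 3*j))
X(-16, 11)*173 = ((4*(-16) + 11*11)/(-16 + 3*11))*173 = ((-64 + 121)/(-16 + 33))*173 = (57/17)*173 = 9861/17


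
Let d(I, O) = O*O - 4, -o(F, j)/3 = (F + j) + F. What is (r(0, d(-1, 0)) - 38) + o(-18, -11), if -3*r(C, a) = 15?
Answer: 98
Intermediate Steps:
o(F, j) = -6*F - 3*j (o(F, j) = -3*((F + j) + F) = -3*(j + 2*F) = -6*F - 3*j)
d(I, O) = -4 + O² (d(I, O) = O² - 4 = -4 + O²)
r(C, a) = -5 (r(C, a) = -⅓*15 = -5)
(r(0, d(-1, 0)) - 38) + o(-18, -11) = (-5 - 38) + (-6*(-18) - 3*(-11)) = -43 + (108 + 33) = -43 + 141 = 98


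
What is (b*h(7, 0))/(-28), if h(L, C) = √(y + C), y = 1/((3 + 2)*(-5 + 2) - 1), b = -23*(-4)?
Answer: -23*I/28 ≈ -0.82143*I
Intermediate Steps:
b = 92
y = -1/16 (y = 1/(5*(-3) - 1) = 1/(-15 - 1) = 1/(-16) = -1/16 ≈ -0.062500)
h(L, C) = √(-1/16 + C)
(b*h(7, 0))/(-28) = (92*(√(-1 + 16*0)/4))/(-28) = (92*(√(-1 + 0)/4))*(-1/28) = (92*(√(-1)/4))*(-1/28) = (92*(I/4))*(-1/28) = (23*I)*(-1/28) = -23*I/28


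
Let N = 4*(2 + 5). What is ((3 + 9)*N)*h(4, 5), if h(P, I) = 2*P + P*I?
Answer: 9408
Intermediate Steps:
N = 28 (N = 4*7 = 28)
h(P, I) = 2*P + I*P
((3 + 9)*N)*h(4, 5) = ((3 + 9)*28)*(4*(2 + 5)) = (12*28)*(4*7) = 336*28 = 9408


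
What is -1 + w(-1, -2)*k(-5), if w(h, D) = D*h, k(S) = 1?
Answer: 1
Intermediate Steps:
-1 + w(-1, -2)*k(-5) = -1 - 2*(-1)*1 = -1 + 2*1 = -1 + 2 = 1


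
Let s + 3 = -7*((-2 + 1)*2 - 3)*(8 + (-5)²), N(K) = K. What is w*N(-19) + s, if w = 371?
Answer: -5897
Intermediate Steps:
s = 1152 (s = -3 - 7*((-2 + 1)*2 - 3)*(8 + (-5)²) = -3 - 7*(-1*2 - 3)*(8 + 25) = -3 - 7*(-2 - 3)*33 = -3 - (-35)*33 = -3 - 7*(-165) = -3 + 1155 = 1152)
w*N(-19) + s = 371*(-19) + 1152 = -7049 + 1152 = -5897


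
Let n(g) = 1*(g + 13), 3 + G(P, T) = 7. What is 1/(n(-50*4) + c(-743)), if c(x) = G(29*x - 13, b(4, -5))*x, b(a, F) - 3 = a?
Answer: -1/3159 ≈ -0.00031656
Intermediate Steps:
b(a, F) = 3 + a
G(P, T) = 4 (G(P, T) = -3 + 7 = 4)
n(g) = 13 + g (n(g) = 1*(13 + g) = 13 + g)
c(x) = 4*x
1/(n(-50*4) + c(-743)) = 1/((13 - 50*4) + 4*(-743)) = 1/((13 - 200) - 2972) = 1/(-187 - 2972) = 1/(-3159) = -1/3159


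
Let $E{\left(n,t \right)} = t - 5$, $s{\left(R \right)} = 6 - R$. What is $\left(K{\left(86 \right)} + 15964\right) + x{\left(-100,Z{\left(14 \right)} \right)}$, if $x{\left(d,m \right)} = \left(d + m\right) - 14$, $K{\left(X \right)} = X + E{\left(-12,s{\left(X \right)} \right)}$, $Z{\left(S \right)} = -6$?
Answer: $15845$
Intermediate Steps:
$E{\left(n,t \right)} = -5 + t$
$K{\left(X \right)} = 1$ ($K{\left(X \right)} = X - \left(-1 + X\right) = 1$)
$x{\left(d,m \right)} = -14 + d + m$
$\left(K{\left(86 \right)} + 15964\right) + x{\left(-100,Z{\left(14 \right)} \right)} = \left(1 + 15964\right) - 120 = 15965 - 120 = 15845$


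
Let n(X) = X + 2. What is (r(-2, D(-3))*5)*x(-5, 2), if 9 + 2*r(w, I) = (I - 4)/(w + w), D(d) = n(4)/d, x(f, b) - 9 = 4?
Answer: -975/4 ≈ -243.75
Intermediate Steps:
x(f, b) = 13 (x(f, b) = 9 + 4 = 13)
n(X) = 2 + X
D(d) = 6/d (D(d) = (2 + 4)/d = 6/d)
r(w, I) = -9/2 + (-4 + I)/(4*w) (r(w, I) = -9/2 + ((I - 4)/(w + w))/2 = -9/2 + ((-4 + I)/((2*w)))/2 = -9/2 + ((-4 + I)*(1/(2*w)))/2 = -9/2 + ((-4 + I)/(2*w))/2 = -9/2 + (-4 + I)/(4*w))
(r(-2, D(-3))*5)*x(-5, 2) = (((¼)*(-4 + 6/(-3) - 18*(-2))/(-2))*5)*13 = (((¼)*(-½)*(-4 + 6*(-⅓) + 36))*5)*13 = (((¼)*(-½)*(-4 - 2 + 36))*5)*13 = (((¼)*(-½)*30)*5)*13 = -15/4*5*13 = -75/4*13 = -975/4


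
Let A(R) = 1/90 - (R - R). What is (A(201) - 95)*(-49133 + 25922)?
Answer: 22047871/10 ≈ 2.2048e+6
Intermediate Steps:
A(R) = 1/90 (A(R) = 1/90 - 1*0 = 1/90 + 0 = 1/90)
(A(201) - 95)*(-49133 + 25922) = (1/90 - 95)*(-49133 + 25922) = -8549/90*(-23211) = 22047871/10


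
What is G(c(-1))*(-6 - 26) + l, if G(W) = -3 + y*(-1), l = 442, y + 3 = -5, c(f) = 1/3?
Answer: 282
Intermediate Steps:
c(f) = 1/3
y = -8 (y = -3 - 5 = -8)
G(W) = 5 (G(W) = -3 - 8*(-1) = -3 + 8 = 5)
G(c(-1))*(-6 - 26) + l = 5*(-6 - 26) + 442 = 5*(-32) + 442 = -160 + 442 = 282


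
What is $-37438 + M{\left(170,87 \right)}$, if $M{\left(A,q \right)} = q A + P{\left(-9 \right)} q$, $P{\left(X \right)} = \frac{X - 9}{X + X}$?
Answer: $-22561$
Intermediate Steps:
$P{\left(X \right)} = \frac{-9 + X}{2 X}$
$M{\left(A,q \right)} = q + A q$ ($M{\left(A,q \right)} = q A + \frac{-9 - 9}{2 \left(-9\right)} q = A q + \frac{1}{2} \left(- \frac{1}{9}\right) \left(-18\right) q = A q + 1 q = A q + q = q + A q$)
$-37438 + M{\left(170,87 \right)} = -37438 + 87 \left(1 + 170\right) = -37438 + 87 \cdot 171 = -37438 + 14877 = -22561$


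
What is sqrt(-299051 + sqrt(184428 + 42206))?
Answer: sqrt(-299051 + sqrt(226634)) ≈ 546.42*I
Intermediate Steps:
sqrt(-299051 + sqrt(184428 + 42206)) = sqrt(-299051 + sqrt(226634))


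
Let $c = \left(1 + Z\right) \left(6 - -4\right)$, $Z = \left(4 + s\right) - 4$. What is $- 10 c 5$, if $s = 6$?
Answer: $-3500$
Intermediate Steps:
$Z = 6$ ($Z = \left(4 + 6\right) - 4 = 10 - 4 = 6$)
$c = 70$ ($c = \left(1 + 6\right) \left(6 - -4\right) = 7 \left(6 + 4\right) = 7 \cdot 10 = 70$)
$- 10 c 5 = \left(-10\right) 70 \cdot 5 = \left(-700\right) 5 = -3500$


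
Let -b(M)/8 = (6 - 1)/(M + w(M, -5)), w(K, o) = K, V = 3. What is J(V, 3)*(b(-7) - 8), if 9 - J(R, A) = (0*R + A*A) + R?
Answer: 108/7 ≈ 15.429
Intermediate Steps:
b(M) = -20/M (b(M) = -8*(6 - 1)/(M + M) = -40/(2*M) = -40*1/(2*M) = -20/M)
J(R, A) = 9 - R - A² (J(R, A) = 9 - ((0*R + A*A) + R) = 9 - ((0 + A²) + R) = 9 - (A² + R) = 9 - (R + A²) = 9 + (-R - A²) = 9 - R - A²)
J(V, 3)*(b(-7) - 8) = (9 - 1*3 - 1*3²)*(-20/(-7) - 8) = (9 - 3 - 1*9)*(-20*(-⅐) - 8) = (9 - 3 - 9)*(20/7 - 8) = -3*(-36/7) = 108/7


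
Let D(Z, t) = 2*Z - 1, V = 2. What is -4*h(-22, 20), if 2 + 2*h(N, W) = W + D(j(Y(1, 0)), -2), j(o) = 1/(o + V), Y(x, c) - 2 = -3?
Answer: -38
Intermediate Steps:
Y(x, c) = -1 (Y(x, c) = 2 - 3 = -1)
j(o) = 1/(2 + o) (j(o) = 1/(o + 2) = 1/(2 + o))
D(Z, t) = -1 + 2*Z
h(N, W) = -1/2 + W/2 (h(N, W) = -1 + (W + (-1 + 2/(2 - 1)))/2 = -1 + (W + (-1 + 2/1))/2 = -1 + (W + (-1 + 2*1))/2 = -1 + (W + (-1 + 2))/2 = -1 + (W + 1)/2 = -1 + (1 + W)/2 = -1 + (1/2 + W/2) = -1/2 + W/2)
-4*h(-22, 20) = -4*(-1/2 + (1/2)*20) = -4*(-1/2 + 10) = -4*19/2 = -38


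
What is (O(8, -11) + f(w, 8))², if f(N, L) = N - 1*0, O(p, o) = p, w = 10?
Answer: 324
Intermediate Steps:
f(N, L) = N (f(N, L) = N + 0 = N)
(O(8, -11) + f(w, 8))² = (8 + 10)² = 18² = 324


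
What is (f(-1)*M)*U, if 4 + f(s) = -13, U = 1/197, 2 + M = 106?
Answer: -1768/197 ≈ -8.9746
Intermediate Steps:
M = 104 (M = -2 + 106 = 104)
U = 1/197 ≈ 0.0050761
f(s) = -17 (f(s) = -4 - 13 = -17)
(f(-1)*M)*U = -17*104*(1/197) = -1768*1/197 = -1768/197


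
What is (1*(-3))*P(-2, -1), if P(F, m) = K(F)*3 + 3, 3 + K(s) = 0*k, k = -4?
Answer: 18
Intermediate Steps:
K(s) = -3 (K(s) = -3 + 0*(-4) = -3 + 0 = -3)
P(F, m) = -6 (P(F, m) = -3*3 + 3 = -9 + 3 = -6)
(1*(-3))*P(-2, -1) = (1*(-3))*(-6) = -3*(-6) = 18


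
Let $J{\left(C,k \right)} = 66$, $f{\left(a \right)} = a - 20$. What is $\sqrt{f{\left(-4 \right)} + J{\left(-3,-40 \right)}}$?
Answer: $\sqrt{42} \approx 6.4807$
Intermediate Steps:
$f{\left(a \right)} = -20 + a$ ($f{\left(a \right)} = a - 20 = -20 + a$)
$\sqrt{f{\left(-4 \right)} + J{\left(-3,-40 \right)}} = \sqrt{\left(-20 - 4\right) + 66} = \sqrt{-24 + 66} = \sqrt{42}$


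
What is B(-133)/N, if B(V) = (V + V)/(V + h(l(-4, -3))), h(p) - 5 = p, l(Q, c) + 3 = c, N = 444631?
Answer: 133/29790277 ≈ 4.4645e-6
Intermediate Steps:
l(Q, c) = -3 + c
h(p) = 5 + p
B(V) = 2*V/(-1 + V) (B(V) = (V + V)/(V + (5 + (-3 - 3))) = (2*V)/(V + (5 - 6)) = (2*V)/(V - 1) = (2*V)/(-1 + V) = 2*V/(-1 + V))
B(-133)/N = (2*(-133)/(-1 - 133))/444631 = (2*(-133)/(-134))*(1/444631) = (2*(-133)*(-1/134))*(1/444631) = (133/67)*(1/444631) = 133/29790277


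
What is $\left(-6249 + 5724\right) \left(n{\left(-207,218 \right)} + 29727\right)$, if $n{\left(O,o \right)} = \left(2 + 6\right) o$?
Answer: $-16522275$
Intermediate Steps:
$n{\left(O,o \right)} = 8 o$
$\left(-6249 + 5724\right) \left(n{\left(-207,218 \right)} + 29727\right) = \left(-6249 + 5724\right) \left(8 \cdot 218 + 29727\right) = - 525 \left(1744 + 29727\right) = \left(-525\right) 31471 = -16522275$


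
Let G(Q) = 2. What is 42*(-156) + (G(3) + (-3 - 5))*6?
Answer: -6588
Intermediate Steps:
42*(-156) + (G(3) + (-3 - 5))*6 = 42*(-156) + (2 + (-3 - 5))*6 = -6552 + (2 - 8)*6 = -6552 - 6*6 = -6552 - 36 = -6588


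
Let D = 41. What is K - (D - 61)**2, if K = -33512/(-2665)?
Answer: -1032488/2665 ≈ -387.43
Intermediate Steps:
K = 33512/2665 (K = -33512*(-1/2665) = 33512/2665 ≈ 12.575)
K - (D - 61)**2 = 33512/2665 - (41 - 61)**2 = 33512/2665 - 1*(-20)**2 = 33512/2665 - 1*400 = 33512/2665 - 400 = -1032488/2665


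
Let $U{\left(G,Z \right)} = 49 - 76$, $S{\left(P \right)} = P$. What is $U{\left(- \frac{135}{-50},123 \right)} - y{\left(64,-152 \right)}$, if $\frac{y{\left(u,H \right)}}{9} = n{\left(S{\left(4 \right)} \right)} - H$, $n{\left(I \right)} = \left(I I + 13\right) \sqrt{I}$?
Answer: $-1917$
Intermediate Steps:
$n{\left(I \right)} = \sqrt{I} \left(13 + I^{2}\right)$ ($n{\left(I \right)} = \left(I^{2} + 13\right) \sqrt{I} = \left(13 + I^{2}\right) \sqrt{I} = \sqrt{I} \left(13 + I^{2}\right)$)
$U{\left(G,Z \right)} = -27$ ($U{\left(G,Z \right)} = 49 - 76 = -27$)
$y{\left(u,H \right)} = 522 - 9 H$ ($y{\left(u,H \right)} = 9 \left(\sqrt{4} \left(13 + 4^{2}\right) - H\right) = 9 \left(2 \left(13 + 16\right) - H\right) = 9 \left(2 \cdot 29 - H\right) = 9 \left(58 - H\right) = 522 - 9 H$)
$U{\left(- \frac{135}{-50},123 \right)} - y{\left(64,-152 \right)} = -27 - \left(522 - -1368\right) = -27 - \left(522 + 1368\right) = -27 - 1890 = -1917$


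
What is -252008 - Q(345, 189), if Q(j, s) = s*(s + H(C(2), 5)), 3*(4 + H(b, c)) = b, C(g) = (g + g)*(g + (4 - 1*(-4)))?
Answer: -289493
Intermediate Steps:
C(g) = 2*g*(8 + g) (C(g) = (2*g)*(g + (4 + 4)) = (2*g)*(g + 8) = (2*g)*(8 + g) = 2*g*(8 + g))
H(b, c) = -4 + b/3
Q(j, s) = s*(28/3 + s) (Q(j, s) = s*(s + (-4 + (2*2*(8 + 2))/3)) = s*(s + (-4 + (2*2*10)/3)) = s*(s + (-4 + (⅓)*40)) = s*(s + (-4 + 40/3)) = s*(s + 28/3) = s*(28/3 + s))
-252008 - Q(345, 189) = -252008 - 189*(28 + 3*189)/3 = -252008 - 189*(28 + 567)/3 = -252008 - 189*595/3 = -252008 - 1*37485 = -252008 - 37485 = -289493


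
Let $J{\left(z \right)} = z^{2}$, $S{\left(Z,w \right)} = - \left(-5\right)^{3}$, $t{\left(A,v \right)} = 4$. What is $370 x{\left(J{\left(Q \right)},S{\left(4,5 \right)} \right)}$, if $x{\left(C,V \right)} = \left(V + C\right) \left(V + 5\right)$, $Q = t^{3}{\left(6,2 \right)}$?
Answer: $203030100$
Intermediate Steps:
$Q = 64$ ($Q = 4^{3} = 64$)
$S{\left(Z,w \right)} = 125$ ($S{\left(Z,w \right)} = \left(-1\right) \left(-125\right) = 125$)
$x{\left(C,V \right)} = \left(5 + V\right) \left(C + V\right)$ ($x{\left(C,V \right)} = \left(C + V\right) \left(5 + V\right) = \left(5 + V\right) \left(C + V\right)$)
$370 x{\left(J{\left(Q \right)},S{\left(4,5 \right)} \right)} = 370 \left(125^{2} + 5 \cdot 64^{2} + 5 \cdot 125 + 64^{2} \cdot 125\right) = 370 \left(15625 + 5 \cdot 4096 + 625 + 4096 \cdot 125\right) = 370 \left(15625 + 20480 + 625 + 512000\right) = 370 \cdot 548730 = 203030100$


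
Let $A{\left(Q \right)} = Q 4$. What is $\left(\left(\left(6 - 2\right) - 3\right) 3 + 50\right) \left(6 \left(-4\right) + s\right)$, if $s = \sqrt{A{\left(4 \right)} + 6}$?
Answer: $-1272 + 53 \sqrt{22} \approx -1023.4$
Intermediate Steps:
$A{\left(Q \right)} = 4 Q$
$s = \sqrt{22}$ ($s = \sqrt{4 \cdot 4 + 6} = \sqrt{16 + 6} = \sqrt{22} \approx 4.6904$)
$\left(\left(\left(6 - 2\right) - 3\right) 3 + 50\right) \left(6 \left(-4\right) + s\right) = \left(\left(\left(6 - 2\right) - 3\right) 3 + 50\right) \left(6 \left(-4\right) + \sqrt{22}\right) = \left(\left(4 - 3\right) 3 + 50\right) \left(-24 + \sqrt{22}\right) = \left(1 \cdot 3 + 50\right) \left(-24 + \sqrt{22}\right) = \left(3 + 50\right) \left(-24 + \sqrt{22}\right) = 53 \left(-24 + \sqrt{22}\right) = -1272 + 53 \sqrt{22}$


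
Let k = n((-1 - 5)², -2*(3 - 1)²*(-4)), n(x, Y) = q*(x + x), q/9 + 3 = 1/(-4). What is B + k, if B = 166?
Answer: -1940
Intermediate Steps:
q = -117/4 (q = -27 + 9/(-4) = -27 + 9*(-¼) = -27 - 9/4 = -117/4 ≈ -29.250)
n(x, Y) = -117*x/2 (n(x, Y) = -117*(x + x)/4 = -117*x/2)
k = -2106 (k = -117*(-1 - 5)²/2 = -117/2*(-6)² = -117/2*36 = -2106)
B + k = 166 - 2106 = -1940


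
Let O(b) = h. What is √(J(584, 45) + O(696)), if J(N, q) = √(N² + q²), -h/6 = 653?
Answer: √(-3918 + √343081) ≈ 57.726*I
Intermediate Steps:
h = -3918 (h = -6*653 = -3918)
O(b) = -3918
√(J(584, 45) + O(696)) = √(√(584² + 45²) - 3918) = √(√(341056 + 2025) - 3918) = √(√343081 - 3918) = √(-3918 + √343081)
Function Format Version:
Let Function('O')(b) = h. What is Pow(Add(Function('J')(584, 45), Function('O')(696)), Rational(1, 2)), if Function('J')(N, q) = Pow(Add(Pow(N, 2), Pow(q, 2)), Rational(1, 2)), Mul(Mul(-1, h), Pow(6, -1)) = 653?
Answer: Pow(Add(-3918, Pow(343081, Rational(1, 2))), Rational(1, 2)) ≈ Mul(57.726, I)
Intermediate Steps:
h = -3918 (h = Mul(-6, 653) = -3918)
Function('O')(b) = -3918
Pow(Add(Function('J')(584, 45), Function('O')(696)), Rational(1, 2)) = Pow(Add(Pow(Add(Pow(584, 2), Pow(45, 2)), Rational(1, 2)), -3918), Rational(1, 2)) = Pow(Add(Pow(Add(341056, 2025), Rational(1, 2)), -3918), Rational(1, 2)) = Pow(Add(Pow(343081, Rational(1, 2)), -3918), Rational(1, 2)) = Pow(Add(-3918, Pow(343081, Rational(1, 2))), Rational(1, 2))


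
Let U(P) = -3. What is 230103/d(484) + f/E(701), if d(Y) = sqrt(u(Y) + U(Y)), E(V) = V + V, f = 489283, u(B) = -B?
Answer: 489283/1402 - 230103*I*sqrt(487)/487 ≈ 348.99 - 10427.0*I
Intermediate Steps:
E(V) = 2*V
d(Y) = sqrt(-3 - Y) (d(Y) = sqrt(-Y - 3) = sqrt(-3 - Y))
230103/d(484) + f/E(701) = 230103/(sqrt(-3 - 1*484)) + 489283/((2*701)) = 230103/(sqrt(-3 - 484)) + 489283/1402 = 230103/(sqrt(-487)) + 489283*(1/1402) = 230103/((I*sqrt(487))) + 489283/1402 = 230103*(-I*sqrt(487)/487) + 489283/1402 = -230103*I*sqrt(487)/487 + 489283/1402 = 489283/1402 - 230103*I*sqrt(487)/487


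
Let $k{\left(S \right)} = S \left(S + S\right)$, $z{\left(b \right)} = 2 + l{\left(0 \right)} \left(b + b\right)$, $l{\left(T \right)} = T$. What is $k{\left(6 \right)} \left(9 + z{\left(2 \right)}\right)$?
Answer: $792$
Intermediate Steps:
$z{\left(b \right)} = 2$ ($z{\left(b \right)} = 2 + 0 \left(b + b\right) = 2 + 0 \cdot 2 b = 2 + 0 = 2$)
$k{\left(S \right)} = 2 S^{2}$ ($k{\left(S \right)} = S 2 S = 2 S^{2}$)
$k{\left(6 \right)} \left(9 + z{\left(2 \right)}\right) = 2 \cdot 6^{2} \left(9 + 2\right) = 2 \cdot 36 \cdot 11 = 72 \cdot 11 = 792$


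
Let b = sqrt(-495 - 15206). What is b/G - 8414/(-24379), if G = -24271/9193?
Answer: 8414/24379 - 9193*I*sqrt(15701)/24271 ≈ 0.34513 - 47.461*I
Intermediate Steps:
G = -24271/9193 (G = -24271*1/9193 = -24271/9193 ≈ -2.6402)
b = I*sqrt(15701) (b = sqrt(-15701) = I*sqrt(15701) ≈ 125.3*I)
b/G - 8414/(-24379) = (I*sqrt(15701))/(-24271/9193) - 8414/(-24379) = (I*sqrt(15701))*(-9193/24271) - 8414*(-1/24379) = -9193*I*sqrt(15701)/24271 + 8414/24379 = 8414/24379 - 9193*I*sqrt(15701)/24271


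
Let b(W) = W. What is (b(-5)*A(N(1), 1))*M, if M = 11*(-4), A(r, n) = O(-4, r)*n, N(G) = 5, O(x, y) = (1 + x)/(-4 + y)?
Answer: -660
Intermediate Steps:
O(x, y) = (1 + x)/(-4 + y)
A(r, n) = -3*n/(-4 + r) (A(r, n) = ((1 - 4)/(-4 + r))*n = (-3/(-4 + r))*n = -3*n/(-4 + r))
M = -44
(b(-5)*A(N(1), 1))*M = -(-15)/(-4 + 5)*(-44) = -(-15)/1*(-44) = -(-15)*(-44) = -5*(-3)*(-44) = 15*(-44) = -660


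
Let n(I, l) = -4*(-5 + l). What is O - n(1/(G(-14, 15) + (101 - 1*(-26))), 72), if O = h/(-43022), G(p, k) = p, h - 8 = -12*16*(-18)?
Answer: 5763216/21511 ≈ 267.92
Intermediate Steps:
h = 3464 (h = 8 - 12*16*(-18) = 8 - 192*(-18) = 8 + 3456 = 3464)
n(I, l) = 20 - 4*l
O = -1732/21511 (O = 3464/(-43022) = 3464*(-1/43022) = -1732/21511 ≈ -0.080517)
O - n(1/(G(-14, 15) + (101 - 1*(-26))), 72) = -1732/21511 - (20 - 4*72) = -1732/21511 - (20 - 288) = -1732/21511 - 1*(-268) = -1732/21511 + 268 = 5763216/21511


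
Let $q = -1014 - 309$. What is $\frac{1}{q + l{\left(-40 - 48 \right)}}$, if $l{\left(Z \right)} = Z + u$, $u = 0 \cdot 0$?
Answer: $- \frac{1}{1411} \approx -0.00070872$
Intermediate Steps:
$u = 0$
$q = -1323$
$l{\left(Z \right)} = Z$ ($l{\left(Z \right)} = Z + 0 = Z$)
$\frac{1}{q + l{\left(-40 - 48 \right)}} = \frac{1}{-1323 - 88} = \frac{1}{-1411} = - \frac{1}{1411}$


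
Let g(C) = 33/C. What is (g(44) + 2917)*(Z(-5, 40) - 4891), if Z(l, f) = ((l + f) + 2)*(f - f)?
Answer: -57082861/4 ≈ -1.4271e+7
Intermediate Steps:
Z(l, f) = 0 (Z(l, f) = ((f + l) + 2)*0 = (2 + f + l)*0 = 0)
(g(44) + 2917)*(Z(-5, 40) - 4891) = (33/44 + 2917)*(0 - 4891) = (33*(1/44) + 2917)*(-4891) = (¾ + 2917)*(-4891) = (11671/4)*(-4891) = -57082861/4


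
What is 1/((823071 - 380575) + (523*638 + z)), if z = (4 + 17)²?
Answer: 1/776611 ≈ 1.2876e-6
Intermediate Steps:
z = 441 (z = 21² = 441)
1/((823071 - 380575) + (523*638 + z)) = 1/((823071 - 380575) + (523*638 + 441)) = 1/(442496 + (333674 + 441)) = 1/(442496 + 334115) = 1/776611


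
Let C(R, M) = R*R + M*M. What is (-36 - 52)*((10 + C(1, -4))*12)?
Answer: -28512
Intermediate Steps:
C(R, M) = M² + R² (C(R, M) = R² + M² = M² + R²)
(-36 - 52)*((10 + C(1, -4))*12) = (-36 - 52)*((10 + ((-4)² + 1²))*12) = -88*(10 + (16 + 1))*12 = -88*(10 + 17)*12 = -2376*12 = -88*324 = -28512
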